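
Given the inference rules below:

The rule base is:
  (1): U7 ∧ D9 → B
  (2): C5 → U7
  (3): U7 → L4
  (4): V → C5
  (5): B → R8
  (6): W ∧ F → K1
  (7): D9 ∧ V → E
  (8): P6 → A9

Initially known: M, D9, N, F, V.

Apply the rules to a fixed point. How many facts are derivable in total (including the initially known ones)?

11

Round 1 — (4), (7), derive C5, E.
Round 2 — (2), derive U7.
Round 3 — (1), (3), derive B, L4.
Round 4 — (5), derive R8.
Closure: {B, C5, D9, E, F, L4, M, N, R8, U7, V} — 11 facts.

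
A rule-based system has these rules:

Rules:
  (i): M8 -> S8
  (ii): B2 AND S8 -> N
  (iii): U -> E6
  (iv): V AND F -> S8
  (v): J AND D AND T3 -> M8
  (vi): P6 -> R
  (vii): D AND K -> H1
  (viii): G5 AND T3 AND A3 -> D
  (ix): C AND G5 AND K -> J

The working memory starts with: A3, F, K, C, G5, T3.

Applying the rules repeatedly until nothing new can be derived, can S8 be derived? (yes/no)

yes

Round 1 — (viii), (ix), derive D, J.
Round 2 — (v), (vii), derive M8, H1.
Round 3 — (i), derive S8.
S8 appears in round 3, so it is derivable.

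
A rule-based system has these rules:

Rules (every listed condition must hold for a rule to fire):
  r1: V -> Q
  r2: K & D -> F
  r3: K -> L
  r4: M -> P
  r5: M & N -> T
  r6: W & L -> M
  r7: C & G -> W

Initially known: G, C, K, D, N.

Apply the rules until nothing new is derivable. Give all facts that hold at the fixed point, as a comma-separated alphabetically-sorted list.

[1] r2 [K & D -> F]; r3 [K -> L]; r7 [C & G -> W]. ⇒ new: F, L, W.
[2] r6 [W & L -> M]. ⇒ new: M.
[3] r4 [M -> P]; r5 [M & N -> T]. ⇒ new: P, T.

C, D, F, G, K, L, M, N, P, T, W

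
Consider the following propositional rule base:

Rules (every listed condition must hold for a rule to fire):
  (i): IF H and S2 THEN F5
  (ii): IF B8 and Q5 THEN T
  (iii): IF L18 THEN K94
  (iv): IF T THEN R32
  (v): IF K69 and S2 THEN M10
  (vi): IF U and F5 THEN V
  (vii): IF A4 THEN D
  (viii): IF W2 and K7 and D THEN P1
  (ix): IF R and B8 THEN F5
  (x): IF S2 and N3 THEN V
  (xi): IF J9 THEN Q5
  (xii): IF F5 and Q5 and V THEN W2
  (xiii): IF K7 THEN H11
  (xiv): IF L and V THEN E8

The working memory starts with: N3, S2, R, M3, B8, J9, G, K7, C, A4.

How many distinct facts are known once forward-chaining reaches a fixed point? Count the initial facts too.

19

Round 1: (vii) [IF A4 THEN D]; (ix) [IF R and B8 THEN F5]; (x) [IF S2 and N3 THEN V]; (xi) [IF J9 THEN Q5]; (xiii) [IF K7 THEN H11]. Adds D, F5, V, Q5, H11.
Round 2: (ii) [IF B8 and Q5 THEN T]; (xii) [IF F5 and Q5 and V THEN W2]. Adds T, W2.
Round 3: (iv) [IF T THEN R32]; (viii) [IF W2 and K7 and D THEN P1]. Adds R32, P1.
Closure: {A4, B8, C, D, F5, G, H11, J9, K7, M3, N3, P1, Q5, R, R32, S2, T, V, W2} — 19 facts.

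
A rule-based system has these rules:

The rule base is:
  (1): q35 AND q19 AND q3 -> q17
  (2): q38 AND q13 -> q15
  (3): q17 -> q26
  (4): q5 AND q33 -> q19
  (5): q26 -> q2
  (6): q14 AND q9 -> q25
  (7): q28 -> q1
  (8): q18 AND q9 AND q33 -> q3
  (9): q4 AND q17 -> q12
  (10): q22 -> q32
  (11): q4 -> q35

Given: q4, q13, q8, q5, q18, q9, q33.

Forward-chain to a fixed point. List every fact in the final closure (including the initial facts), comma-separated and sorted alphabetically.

q12, q13, q17, q18, q19, q2, q26, q3, q33, q35, q4, q5, q8, q9

[1] (4) [q5 AND q33 -> q19]; (8) [q18 AND q9 AND q33 -> q3]; (11) [q4 -> q35]. ⇒ new: q19, q3, q35.
[2] (1) [q35 AND q19 AND q3 -> q17]. ⇒ new: q17.
[3] (3) [q17 -> q26]; (9) [q4 AND q17 -> q12]. ⇒ new: q26, q12.
[4] (5) [q26 -> q2]. ⇒ new: q2.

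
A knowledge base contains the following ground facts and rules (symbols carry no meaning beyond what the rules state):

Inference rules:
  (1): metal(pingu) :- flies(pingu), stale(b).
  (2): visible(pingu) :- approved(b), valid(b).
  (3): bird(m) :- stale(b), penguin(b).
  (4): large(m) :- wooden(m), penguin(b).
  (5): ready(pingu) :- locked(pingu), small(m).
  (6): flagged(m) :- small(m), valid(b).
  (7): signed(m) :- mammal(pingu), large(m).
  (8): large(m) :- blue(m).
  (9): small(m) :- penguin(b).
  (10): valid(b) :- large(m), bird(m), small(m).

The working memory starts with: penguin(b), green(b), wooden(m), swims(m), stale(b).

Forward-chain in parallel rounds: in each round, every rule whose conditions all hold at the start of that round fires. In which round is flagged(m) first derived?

Round 1: (3) [bird(m) :- stale(b), penguin(b).]; (4) [large(m) :- wooden(m), penguin(b).]; (9) [small(m) :- penguin(b).]. New: bird(m), large(m), small(m).
Round 2: (10) [valid(b) :- large(m), bird(m), small(m).]. New: valid(b).
Round 3: (6) [flagged(m) :- small(m), valid(b).]. New: flagged(m).
flagged(m) first appears in round 3.

3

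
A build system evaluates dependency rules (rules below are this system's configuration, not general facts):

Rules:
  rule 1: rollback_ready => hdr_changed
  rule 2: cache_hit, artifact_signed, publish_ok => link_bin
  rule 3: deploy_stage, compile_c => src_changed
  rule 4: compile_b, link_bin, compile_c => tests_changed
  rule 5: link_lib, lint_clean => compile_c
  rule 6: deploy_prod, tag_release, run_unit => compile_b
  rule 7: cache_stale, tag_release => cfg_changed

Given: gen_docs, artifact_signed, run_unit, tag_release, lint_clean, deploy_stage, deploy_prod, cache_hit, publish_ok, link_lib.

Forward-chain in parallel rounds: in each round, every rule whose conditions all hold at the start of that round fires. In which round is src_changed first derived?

Round 1 fires rule 2, rule 5, rule 6, giving link_bin, compile_c, compile_b.
Round 2 fires rule 3, rule 4, giving src_changed, tests_changed.
src_changed first appears in round 2.

2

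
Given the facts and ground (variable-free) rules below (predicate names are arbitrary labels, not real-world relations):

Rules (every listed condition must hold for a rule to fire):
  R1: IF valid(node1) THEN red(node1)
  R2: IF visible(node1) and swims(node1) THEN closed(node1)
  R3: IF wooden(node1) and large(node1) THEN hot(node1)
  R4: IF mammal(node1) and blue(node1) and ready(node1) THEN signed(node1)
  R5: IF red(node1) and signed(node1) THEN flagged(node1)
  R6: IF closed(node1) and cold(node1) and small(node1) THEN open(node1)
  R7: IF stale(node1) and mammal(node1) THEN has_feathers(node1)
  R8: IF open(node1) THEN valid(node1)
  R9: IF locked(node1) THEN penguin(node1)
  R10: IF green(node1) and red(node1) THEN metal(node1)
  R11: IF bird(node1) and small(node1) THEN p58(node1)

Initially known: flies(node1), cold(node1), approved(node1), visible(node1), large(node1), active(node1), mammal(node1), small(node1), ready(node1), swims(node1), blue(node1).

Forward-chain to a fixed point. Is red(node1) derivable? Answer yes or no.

[1] R2 [IF visible(node1) and swims(node1) THEN closed(node1)]; R4 [IF mammal(node1) and blue(node1) and ready(node1) THEN signed(node1)]. ⇒ new: closed(node1), signed(node1).
[2] R6 [IF closed(node1) and cold(node1) and small(node1) THEN open(node1)]. ⇒ new: open(node1).
[3] R8 [IF open(node1) THEN valid(node1)]. ⇒ new: valid(node1).
[4] R1 [IF valid(node1) THEN red(node1)]. ⇒ new: red(node1).
[5] R5 [IF red(node1) and signed(node1) THEN flagged(node1)]. ⇒ new: flagged(node1).
red(node1) appears in round 4, so it is derivable.

yes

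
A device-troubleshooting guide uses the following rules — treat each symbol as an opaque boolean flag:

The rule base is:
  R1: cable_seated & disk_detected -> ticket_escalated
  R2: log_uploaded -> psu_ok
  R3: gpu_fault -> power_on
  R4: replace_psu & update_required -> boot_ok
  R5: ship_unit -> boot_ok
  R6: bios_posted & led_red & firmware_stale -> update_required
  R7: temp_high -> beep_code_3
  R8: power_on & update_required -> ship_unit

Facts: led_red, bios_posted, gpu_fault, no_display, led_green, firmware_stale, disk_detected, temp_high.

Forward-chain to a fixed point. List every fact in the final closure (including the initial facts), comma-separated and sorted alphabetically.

Round 1: R3 [gpu_fault -> power_on]; R6 [bios_posted & led_red & firmware_stale -> update_required]; R7 [temp_high -> beep_code_3]. Adds power_on, update_required, beep_code_3.
Round 2: R8 [power_on & update_required -> ship_unit]. Adds ship_unit.
Round 3: R5 [ship_unit -> boot_ok]. Adds boot_ok.

beep_code_3, bios_posted, boot_ok, disk_detected, firmware_stale, gpu_fault, led_green, led_red, no_display, power_on, ship_unit, temp_high, update_required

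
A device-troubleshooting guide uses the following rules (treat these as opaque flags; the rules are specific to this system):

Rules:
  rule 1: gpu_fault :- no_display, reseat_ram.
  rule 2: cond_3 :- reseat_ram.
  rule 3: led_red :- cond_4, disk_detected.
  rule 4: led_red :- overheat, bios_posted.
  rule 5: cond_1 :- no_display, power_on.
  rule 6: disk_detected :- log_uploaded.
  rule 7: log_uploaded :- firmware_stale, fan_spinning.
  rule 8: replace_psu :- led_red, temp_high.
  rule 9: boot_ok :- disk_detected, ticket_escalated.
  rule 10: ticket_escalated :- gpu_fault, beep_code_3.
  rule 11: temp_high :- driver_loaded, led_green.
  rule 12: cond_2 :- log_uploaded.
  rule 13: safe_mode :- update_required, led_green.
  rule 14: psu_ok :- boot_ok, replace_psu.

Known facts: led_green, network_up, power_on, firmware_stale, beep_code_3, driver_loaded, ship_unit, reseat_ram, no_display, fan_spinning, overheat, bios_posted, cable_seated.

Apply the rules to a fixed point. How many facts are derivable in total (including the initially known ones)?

[1] rule 1 [gpu_fault :- no_display, reseat_ram.]; rule 2 [cond_3 :- reseat_ram.]; rule 4 [led_red :- overheat, bios_posted.]; rule 5 [cond_1 :- no_display, power_on.]; rule 7 [log_uploaded :- firmware_stale, fan_spinning.]; rule 11 [temp_high :- driver_loaded, led_green.]. ⇒ new: gpu_fault, cond_3, led_red, cond_1, log_uploaded, temp_high.
[2] rule 6 [disk_detected :- log_uploaded.]; rule 8 [replace_psu :- led_red, temp_high.]; rule 10 [ticket_escalated :- gpu_fault, beep_code_3.]; rule 12 [cond_2 :- log_uploaded.]. ⇒ new: disk_detected, replace_psu, ticket_escalated, cond_2.
[3] rule 9 [boot_ok :- disk_detected, ticket_escalated.]. ⇒ new: boot_ok.
[4] rule 14 [psu_ok :- boot_ok, replace_psu.]. ⇒ new: psu_ok.
Closure: {beep_code_3, bios_posted, boot_ok, cable_seated, cond_1, cond_2, cond_3, disk_detected, driver_loaded, fan_spinning, firmware_stale, gpu_fault, led_green, led_red, log_uploaded, network_up, no_display, overheat, power_on, psu_ok, replace_psu, reseat_ram, ship_unit, temp_high, ticket_escalated} — 25 facts.

25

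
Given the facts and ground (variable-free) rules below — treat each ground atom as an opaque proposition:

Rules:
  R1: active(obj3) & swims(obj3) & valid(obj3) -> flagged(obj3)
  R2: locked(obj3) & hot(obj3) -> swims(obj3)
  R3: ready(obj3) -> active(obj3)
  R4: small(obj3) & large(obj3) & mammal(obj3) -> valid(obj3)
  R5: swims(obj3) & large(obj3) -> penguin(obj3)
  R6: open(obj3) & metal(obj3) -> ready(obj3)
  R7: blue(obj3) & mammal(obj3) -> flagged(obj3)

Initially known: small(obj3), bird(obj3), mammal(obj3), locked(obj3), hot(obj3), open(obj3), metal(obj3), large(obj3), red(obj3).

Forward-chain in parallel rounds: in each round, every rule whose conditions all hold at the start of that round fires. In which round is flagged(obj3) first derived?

3

Round 1: R2 [locked(obj3) & hot(obj3) -> swims(obj3)]; R4 [small(obj3) & large(obj3) & mammal(obj3) -> valid(obj3)]; R6 [open(obj3) & metal(obj3) -> ready(obj3)]. New: swims(obj3), valid(obj3), ready(obj3).
Round 2: R3 [ready(obj3) -> active(obj3)]; R5 [swims(obj3) & large(obj3) -> penguin(obj3)]. New: active(obj3), penguin(obj3).
Round 3: R1 [active(obj3) & swims(obj3) & valid(obj3) -> flagged(obj3)]. New: flagged(obj3).
flagged(obj3) first appears in round 3.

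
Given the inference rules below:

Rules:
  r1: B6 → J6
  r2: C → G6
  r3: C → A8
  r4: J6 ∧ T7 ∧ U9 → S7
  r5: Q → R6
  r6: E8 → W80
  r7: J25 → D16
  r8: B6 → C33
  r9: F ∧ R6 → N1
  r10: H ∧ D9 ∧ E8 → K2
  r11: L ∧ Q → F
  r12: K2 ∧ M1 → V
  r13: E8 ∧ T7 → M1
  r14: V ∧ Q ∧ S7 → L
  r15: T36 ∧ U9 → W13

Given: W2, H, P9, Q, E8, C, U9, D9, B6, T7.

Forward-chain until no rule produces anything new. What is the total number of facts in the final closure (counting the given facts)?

23

Round 1: r1 [B6 → J6]; r2 [C → G6]; r3 [C → A8]; r5 [Q → R6]; r6 [E8 → W80]; r8 [B6 → C33]; r10 [H ∧ D9 ∧ E8 → K2]; r13 [E8 ∧ T7 → M1]. Adds J6, G6, A8, R6, W80, C33, K2, M1.
Round 2: r4 [J6 ∧ T7 ∧ U9 → S7]; r12 [K2 ∧ M1 → V]. Adds S7, V.
Round 3: r14 [V ∧ Q ∧ S7 → L]. Adds L.
Round 4: r11 [L ∧ Q → F]. Adds F.
Round 5: r9 [F ∧ R6 → N1]. Adds N1.
Closure: {A8, B6, C, C33, D9, E8, F, G6, H, J6, K2, L, M1, N1, P9, Q, R6, S7, T7, U9, V, W2, W80} — 23 facts.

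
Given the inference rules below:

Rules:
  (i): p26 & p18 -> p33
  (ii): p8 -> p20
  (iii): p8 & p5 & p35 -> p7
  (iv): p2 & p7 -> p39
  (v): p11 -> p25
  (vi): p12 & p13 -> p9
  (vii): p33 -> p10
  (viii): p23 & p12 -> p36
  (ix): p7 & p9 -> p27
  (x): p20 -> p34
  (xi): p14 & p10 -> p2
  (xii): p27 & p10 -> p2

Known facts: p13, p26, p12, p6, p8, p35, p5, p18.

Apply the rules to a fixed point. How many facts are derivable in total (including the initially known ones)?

Round 1: (i) [p26 & p18 -> p33]; (ii) [p8 -> p20]; (iii) [p8 & p5 & p35 -> p7]; (vi) [p12 & p13 -> p9]. Adds p33, p20, p7, p9.
Round 2: (vii) [p33 -> p10]; (ix) [p7 & p9 -> p27]; (x) [p20 -> p34]. Adds p10, p27, p34.
Round 3: (xii) [p27 & p10 -> p2]. Adds p2.
Round 4: (iv) [p2 & p7 -> p39]. Adds p39.
Closure: {p10, p12, p13, p18, p2, p20, p26, p27, p33, p34, p35, p39, p5, p6, p7, p8, p9} — 17 facts.

17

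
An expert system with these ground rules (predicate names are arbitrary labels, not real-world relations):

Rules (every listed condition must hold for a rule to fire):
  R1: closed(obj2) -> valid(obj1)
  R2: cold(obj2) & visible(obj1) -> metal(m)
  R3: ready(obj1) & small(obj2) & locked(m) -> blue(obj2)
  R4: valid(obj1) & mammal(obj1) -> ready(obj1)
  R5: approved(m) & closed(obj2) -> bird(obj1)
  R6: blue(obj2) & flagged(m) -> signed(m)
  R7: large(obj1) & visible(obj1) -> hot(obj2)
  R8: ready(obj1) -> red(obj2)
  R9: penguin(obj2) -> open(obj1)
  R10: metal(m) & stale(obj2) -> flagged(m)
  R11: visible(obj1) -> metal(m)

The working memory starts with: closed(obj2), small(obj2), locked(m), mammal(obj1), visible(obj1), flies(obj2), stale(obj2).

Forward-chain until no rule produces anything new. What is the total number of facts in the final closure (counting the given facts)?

14

Round 1 fires R1, R11, giving valid(obj1), metal(m).
Round 2 fires R4, R10, giving ready(obj1), flagged(m).
Round 3 fires R3, R8, giving blue(obj2), red(obj2).
Round 4 fires R6, giving signed(m).
Closure: {blue(obj2), closed(obj2), flagged(m), flies(obj2), locked(m), mammal(obj1), metal(m), ready(obj1), red(obj2), signed(m), small(obj2), stale(obj2), valid(obj1), visible(obj1)} — 14 facts.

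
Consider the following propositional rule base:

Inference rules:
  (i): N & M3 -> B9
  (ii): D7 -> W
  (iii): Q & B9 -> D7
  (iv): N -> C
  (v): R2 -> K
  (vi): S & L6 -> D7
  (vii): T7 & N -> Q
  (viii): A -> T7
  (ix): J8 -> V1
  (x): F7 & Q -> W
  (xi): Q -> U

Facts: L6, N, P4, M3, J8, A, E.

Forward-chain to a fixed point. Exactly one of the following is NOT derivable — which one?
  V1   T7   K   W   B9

[1] (i) [N & M3 -> B9]; (iv) [N -> C]; (viii) [A -> T7]; (ix) [J8 -> V1]. ⇒ new: B9, C, T7, V1.
[2] (vii) [T7 & N -> Q]. ⇒ new: Q.
[3] (iii) [Q & B9 -> D7]; (xi) [Q -> U]. ⇒ new: D7, U.
[4] (ii) [D7 -> W]. ⇒ new: W.
Derived: T7 (round 1), W (round 4), B9 (round 1), V1 (round 1). K never appears in any round.

K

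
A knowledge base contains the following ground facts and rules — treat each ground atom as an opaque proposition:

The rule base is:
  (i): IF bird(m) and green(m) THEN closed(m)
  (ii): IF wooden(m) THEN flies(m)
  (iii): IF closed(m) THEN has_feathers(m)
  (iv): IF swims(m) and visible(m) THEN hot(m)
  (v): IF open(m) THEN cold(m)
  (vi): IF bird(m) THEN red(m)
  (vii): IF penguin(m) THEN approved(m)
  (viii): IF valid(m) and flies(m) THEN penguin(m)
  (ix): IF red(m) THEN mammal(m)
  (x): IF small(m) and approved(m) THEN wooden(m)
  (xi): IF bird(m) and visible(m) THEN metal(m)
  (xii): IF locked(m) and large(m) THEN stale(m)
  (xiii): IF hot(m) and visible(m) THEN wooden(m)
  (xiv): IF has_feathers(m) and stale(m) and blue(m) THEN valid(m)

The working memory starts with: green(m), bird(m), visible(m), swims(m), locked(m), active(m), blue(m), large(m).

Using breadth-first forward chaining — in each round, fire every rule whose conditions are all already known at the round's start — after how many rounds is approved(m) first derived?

5

Round 1: (i) [IF bird(m) and green(m) THEN closed(m)]; (iv) [IF swims(m) and visible(m) THEN hot(m)]; (vi) [IF bird(m) THEN red(m)]; (xi) [IF bird(m) and visible(m) THEN metal(m)]; (xii) [IF locked(m) and large(m) THEN stale(m)]. New: closed(m), hot(m), red(m), metal(m), stale(m).
Round 2: (iii) [IF closed(m) THEN has_feathers(m)]; (ix) [IF red(m) THEN mammal(m)]; (xiii) [IF hot(m) and visible(m) THEN wooden(m)]. New: has_feathers(m), mammal(m), wooden(m).
Round 3: (ii) [IF wooden(m) THEN flies(m)]; (xiv) [IF has_feathers(m) and stale(m) and blue(m) THEN valid(m)]. New: flies(m), valid(m).
Round 4: (viii) [IF valid(m) and flies(m) THEN penguin(m)]. New: penguin(m).
Round 5: (vii) [IF penguin(m) THEN approved(m)]. New: approved(m).
approved(m) first appears in round 5.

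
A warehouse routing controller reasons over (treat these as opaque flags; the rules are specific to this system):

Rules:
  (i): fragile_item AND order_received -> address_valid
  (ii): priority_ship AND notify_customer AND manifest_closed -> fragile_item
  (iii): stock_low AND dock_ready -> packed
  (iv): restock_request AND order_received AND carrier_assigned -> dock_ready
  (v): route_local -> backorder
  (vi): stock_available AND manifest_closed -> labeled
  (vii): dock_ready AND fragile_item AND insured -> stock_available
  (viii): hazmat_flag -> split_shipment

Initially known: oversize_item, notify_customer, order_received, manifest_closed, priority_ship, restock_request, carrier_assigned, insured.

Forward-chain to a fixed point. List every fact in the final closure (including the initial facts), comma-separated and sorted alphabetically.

address_valid, carrier_assigned, dock_ready, fragile_item, insured, labeled, manifest_closed, notify_customer, order_received, oversize_item, priority_ship, restock_request, stock_available

[1] (ii) [priority_ship AND notify_customer AND manifest_closed -> fragile_item]; (iv) [restock_request AND order_received AND carrier_assigned -> dock_ready]. ⇒ new: fragile_item, dock_ready.
[2] (i) [fragile_item AND order_received -> address_valid]; (vii) [dock_ready AND fragile_item AND insured -> stock_available]. ⇒ new: address_valid, stock_available.
[3] (vi) [stock_available AND manifest_closed -> labeled]. ⇒ new: labeled.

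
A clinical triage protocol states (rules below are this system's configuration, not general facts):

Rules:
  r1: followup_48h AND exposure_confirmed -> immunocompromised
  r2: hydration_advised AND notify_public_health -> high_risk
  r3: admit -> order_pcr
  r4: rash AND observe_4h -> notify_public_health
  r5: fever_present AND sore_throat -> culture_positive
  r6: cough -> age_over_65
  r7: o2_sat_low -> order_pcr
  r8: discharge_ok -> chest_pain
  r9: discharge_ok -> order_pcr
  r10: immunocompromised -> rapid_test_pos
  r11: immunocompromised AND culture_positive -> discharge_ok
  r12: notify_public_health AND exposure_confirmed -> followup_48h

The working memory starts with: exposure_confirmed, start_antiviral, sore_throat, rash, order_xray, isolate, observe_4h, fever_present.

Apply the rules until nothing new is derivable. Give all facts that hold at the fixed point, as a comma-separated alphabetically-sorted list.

chest_pain, culture_positive, discharge_ok, exposure_confirmed, fever_present, followup_48h, immunocompromised, isolate, notify_public_health, observe_4h, order_pcr, order_xray, rapid_test_pos, rash, sore_throat, start_antiviral

Round 1: r4 [rash AND observe_4h -> notify_public_health]; r5 [fever_present AND sore_throat -> culture_positive]. New: notify_public_health, culture_positive.
Round 2: r12 [notify_public_health AND exposure_confirmed -> followup_48h]. New: followup_48h.
Round 3: r1 [followup_48h AND exposure_confirmed -> immunocompromised]. New: immunocompromised.
Round 4: r10 [immunocompromised -> rapid_test_pos]; r11 [immunocompromised AND culture_positive -> discharge_ok]. New: rapid_test_pos, discharge_ok.
Round 5: r8 [discharge_ok -> chest_pain]; r9 [discharge_ok -> order_pcr]. New: chest_pain, order_pcr.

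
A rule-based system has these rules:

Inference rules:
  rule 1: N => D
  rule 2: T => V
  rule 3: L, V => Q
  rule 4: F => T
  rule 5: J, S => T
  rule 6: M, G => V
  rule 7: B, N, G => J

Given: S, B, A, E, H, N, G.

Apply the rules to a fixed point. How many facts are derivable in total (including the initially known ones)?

Round 1: rule 1 [N => D]; rule 7 [B, N, G => J]. Adds D, J.
Round 2: rule 5 [J, S => T]. Adds T.
Round 3: rule 2 [T => V]. Adds V.
Closure: {A, B, D, E, G, H, J, N, S, T, V} — 11 facts.

11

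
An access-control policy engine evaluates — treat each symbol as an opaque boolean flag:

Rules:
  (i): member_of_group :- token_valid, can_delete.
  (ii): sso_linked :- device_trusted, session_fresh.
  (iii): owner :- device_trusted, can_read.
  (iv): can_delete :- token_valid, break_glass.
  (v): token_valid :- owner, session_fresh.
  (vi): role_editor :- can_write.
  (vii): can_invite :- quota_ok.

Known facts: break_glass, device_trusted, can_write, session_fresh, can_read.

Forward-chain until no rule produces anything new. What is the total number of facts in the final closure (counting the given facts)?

Round 1: (ii) [sso_linked :- device_trusted, session_fresh.]; (iii) [owner :- device_trusted, can_read.]; (vi) [role_editor :- can_write.]. Adds sso_linked, owner, role_editor.
Round 2: (v) [token_valid :- owner, session_fresh.]. Adds token_valid.
Round 3: (iv) [can_delete :- token_valid, break_glass.]. Adds can_delete.
Round 4: (i) [member_of_group :- token_valid, can_delete.]. Adds member_of_group.
Closure: {break_glass, can_delete, can_read, can_write, device_trusted, member_of_group, owner, role_editor, session_fresh, sso_linked, token_valid} — 11 facts.

11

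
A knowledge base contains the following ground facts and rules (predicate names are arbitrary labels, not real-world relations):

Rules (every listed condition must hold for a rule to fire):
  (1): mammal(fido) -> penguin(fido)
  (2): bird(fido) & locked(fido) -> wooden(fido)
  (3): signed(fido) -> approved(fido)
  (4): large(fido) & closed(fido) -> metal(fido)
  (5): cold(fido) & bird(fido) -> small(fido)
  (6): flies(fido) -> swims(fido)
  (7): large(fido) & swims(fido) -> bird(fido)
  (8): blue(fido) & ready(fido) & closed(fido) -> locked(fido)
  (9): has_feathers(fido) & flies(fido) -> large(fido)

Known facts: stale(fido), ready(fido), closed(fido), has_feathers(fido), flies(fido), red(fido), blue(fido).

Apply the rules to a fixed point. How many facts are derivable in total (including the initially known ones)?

13

Round 1: (6) [flies(fido) -> swims(fido)]; (8) [blue(fido) & ready(fido) & closed(fido) -> locked(fido)]; (9) [has_feathers(fido) & flies(fido) -> large(fido)]. Adds swims(fido), locked(fido), large(fido).
Round 2: (4) [large(fido) & closed(fido) -> metal(fido)]; (7) [large(fido) & swims(fido) -> bird(fido)]. Adds metal(fido), bird(fido).
Round 3: (2) [bird(fido) & locked(fido) -> wooden(fido)]. Adds wooden(fido).
Closure: {bird(fido), blue(fido), closed(fido), flies(fido), has_feathers(fido), large(fido), locked(fido), metal(fido), ready(fido), red(fido), stale(fido), swims(fido), wooden(fido)} — 13 facts.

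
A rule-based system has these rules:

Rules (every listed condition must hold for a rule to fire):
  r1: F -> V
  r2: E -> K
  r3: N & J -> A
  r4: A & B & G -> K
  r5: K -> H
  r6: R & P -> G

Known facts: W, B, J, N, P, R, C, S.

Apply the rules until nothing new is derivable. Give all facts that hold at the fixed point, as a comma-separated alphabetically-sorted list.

[1] r3 [N & J -> A]; r6 [R & P -> G]. ⇒ new: A, G.
[2] r4 [A & B & G -> K]. ⇒ new: K.
[3] r5 [K -> H]. ⇒ new: H.

A, B, C, G, H, J, K, N, P, R, S, W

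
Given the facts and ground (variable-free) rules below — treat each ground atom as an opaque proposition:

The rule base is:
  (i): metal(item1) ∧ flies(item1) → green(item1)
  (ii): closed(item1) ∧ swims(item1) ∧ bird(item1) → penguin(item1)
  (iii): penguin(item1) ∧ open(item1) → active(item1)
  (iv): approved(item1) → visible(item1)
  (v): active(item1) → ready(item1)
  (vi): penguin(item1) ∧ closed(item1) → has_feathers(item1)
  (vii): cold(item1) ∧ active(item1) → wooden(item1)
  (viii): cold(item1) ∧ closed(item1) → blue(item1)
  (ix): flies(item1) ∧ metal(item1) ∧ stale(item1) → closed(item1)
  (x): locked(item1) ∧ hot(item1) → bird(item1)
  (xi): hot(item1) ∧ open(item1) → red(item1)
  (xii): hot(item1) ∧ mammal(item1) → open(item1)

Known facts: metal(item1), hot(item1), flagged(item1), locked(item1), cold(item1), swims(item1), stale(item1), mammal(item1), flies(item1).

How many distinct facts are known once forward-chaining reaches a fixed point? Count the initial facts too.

20

[1] (i) [metal(item1) ∧ flies(item1) → green(item1)]; (ix) [flies(item1) ∧ metal(item1) ∧ stale(item1) → closed(item1)]; (x) [locked(item1) ∧ hot(item1) → bird(item1)]; (xii) [hot(item1) ∧ mammal(item1) → open(item1)]. ⇒ new: green(item1), closed(item1), bird(item1), open(item1).
[2] (ii) [closed(item1) ∧ swims(item1) ∧ bird(item1) → penguin(item1)]; (viii) [cold(item1) ∧ closed(item1) → blue(item1)]; (xi) [hot(item1) ∧ open(item1) → red(item1)]. ⇒ new: penguin(item1), blue(item1), red(item1).
[3] (iii) [penguin(item1) ∧ open(item1) → active(item1)]; (vi) [penguin(item1) ∧ closed(item1) → has_feathers(item1)]. ⇒ new: active(item1), has_feathers(item1).
[4] (v) [active(item1) → ready(item1)]; (vii) [cold(item1) ∧ active(item1) → wooden(item1)]. ⇒ new: ready(item1), wooden(item1).
Closure: {active(item1), bird(item1), blue(item1), closed(item1), cold(item1), flagged(item1), flies(item1), green(item1), has_feathers(item1), hot(item1), locked(item1), mammal(item1), metal(item1), open(item1), penguin(item1), ready(item1), red(item1), stale(item1), swims(item1), wooden(item1)} — 20 facts.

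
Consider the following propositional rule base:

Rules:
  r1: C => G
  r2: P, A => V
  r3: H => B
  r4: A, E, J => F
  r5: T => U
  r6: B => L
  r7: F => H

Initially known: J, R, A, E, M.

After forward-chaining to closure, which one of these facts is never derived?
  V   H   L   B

Round 1 — r4, derive F.
Round 2 — r7, derive H.
Round 3 — r3, derive B.
Round 4 — r6, derive L.
Derived: L (round 4), B (round 3), H (round 2). V never appears in any round.

V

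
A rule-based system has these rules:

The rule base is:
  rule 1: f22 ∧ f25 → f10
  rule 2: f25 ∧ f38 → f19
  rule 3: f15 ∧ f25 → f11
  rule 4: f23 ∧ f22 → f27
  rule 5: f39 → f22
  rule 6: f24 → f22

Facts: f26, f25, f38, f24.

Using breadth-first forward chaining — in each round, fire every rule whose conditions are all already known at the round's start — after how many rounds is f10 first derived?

2

Round 1: rule 2 [f25 ∧ f38 → f19]; rule 6 [f24 → f22]. Adds f19, f22.
Round 2: rule 1 [f22 ∧ f25 → f10]. Adds f10.
f10 first appears in round 2.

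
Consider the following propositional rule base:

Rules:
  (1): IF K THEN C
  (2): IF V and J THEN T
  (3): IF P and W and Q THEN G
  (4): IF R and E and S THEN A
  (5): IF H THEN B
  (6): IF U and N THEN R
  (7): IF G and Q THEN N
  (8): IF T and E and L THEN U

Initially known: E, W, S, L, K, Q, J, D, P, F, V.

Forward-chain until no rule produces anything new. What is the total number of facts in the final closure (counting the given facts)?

18

[1] (1) [IF K THEN C]; (2) [IF V and J THEN T]; (3) [IF P and W and Q THEN G]. ⇒ new: C, T, G.
[2] (7) [IF G and Q THEN N]; (8) [IF T and E and L THEN U]. ⇒ new: N, U.
[3] (6) [IF U and N THEN R]. ⇒ new: R.
[4] (4) [IF R and E and S THEN A]. ⇒ new: A.
Closure: {A, C, D, E, F, G, J, K, L, N, P, Q, R, S, T, U, V, W} — 18 facts.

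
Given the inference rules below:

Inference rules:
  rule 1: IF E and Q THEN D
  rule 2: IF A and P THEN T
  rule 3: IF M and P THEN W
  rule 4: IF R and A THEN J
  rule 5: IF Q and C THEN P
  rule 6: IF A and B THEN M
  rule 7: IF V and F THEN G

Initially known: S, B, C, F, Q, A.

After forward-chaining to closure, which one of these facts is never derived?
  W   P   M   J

Round 1: rule 5 [IF Q and C THEN P]; rule 6 [IF A and B THEN M]. New: P, M.
Round 2: rule 2 [IF A and P THEN T]; rule 3 [IF M and P THEN W]. New: T, W.
Derived: W (round 2), M (round 1), P (round 1). J never appears in any round.

J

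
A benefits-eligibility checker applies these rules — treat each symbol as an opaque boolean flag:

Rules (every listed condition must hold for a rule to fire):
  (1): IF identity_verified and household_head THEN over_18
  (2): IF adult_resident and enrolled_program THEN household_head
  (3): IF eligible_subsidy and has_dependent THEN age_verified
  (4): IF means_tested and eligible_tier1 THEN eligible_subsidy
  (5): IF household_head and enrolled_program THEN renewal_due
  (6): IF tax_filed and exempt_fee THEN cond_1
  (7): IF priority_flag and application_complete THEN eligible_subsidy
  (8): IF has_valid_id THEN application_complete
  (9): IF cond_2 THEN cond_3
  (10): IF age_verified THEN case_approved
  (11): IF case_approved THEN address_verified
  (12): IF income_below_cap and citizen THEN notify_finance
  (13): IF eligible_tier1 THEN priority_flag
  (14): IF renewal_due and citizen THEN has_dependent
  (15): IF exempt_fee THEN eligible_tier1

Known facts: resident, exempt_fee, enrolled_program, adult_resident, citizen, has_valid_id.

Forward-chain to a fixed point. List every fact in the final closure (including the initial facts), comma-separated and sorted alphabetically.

Round 1 fires (2), (8), (15), giving household_head, application_complete, eligible_tier1.
Round 2 fires (5), (13), giving renewal_due, priority_flag.
Round 3 fires (7), (14), giving eligible_subsidy, has_dependent.
Round 4 fires (3), giving age_verified.
Round 5 fires (10), giving case_approved.
Round 6 fires (11), giving address_verified.

address_verified, adult_resident, age_verified, application_complete, case_approved, citizen, eligible_subsidy, eligible_tier1, enrolled_program, exempt_fee, has_dependent, has_valid_id, household_head, priority_flag, renewal_due, resident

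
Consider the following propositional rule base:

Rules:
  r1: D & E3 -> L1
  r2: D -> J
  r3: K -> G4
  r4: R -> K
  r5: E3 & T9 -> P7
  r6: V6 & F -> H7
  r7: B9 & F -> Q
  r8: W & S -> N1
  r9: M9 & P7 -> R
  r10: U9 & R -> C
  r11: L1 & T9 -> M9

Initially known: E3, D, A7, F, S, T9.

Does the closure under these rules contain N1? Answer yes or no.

[1] r1 [D & E3 -> L1]; r2 [D -> J]; r5 [E3 & T9 -> P7]. ⇒ new: L1, J, P7.
[2] r11 [L1 & T9 -> M9]. ⇒ new: M9.
[3] r9 [M9 & P7 -> R]. ⇒ new: R.
[4] r4 [R -> K]. ⇒ new: K.
[5] r3 [K -> G4]. ⇒ new: G4.
Fixed point reached. N1 is concluded only by r8; r8 needs W (never derived).

no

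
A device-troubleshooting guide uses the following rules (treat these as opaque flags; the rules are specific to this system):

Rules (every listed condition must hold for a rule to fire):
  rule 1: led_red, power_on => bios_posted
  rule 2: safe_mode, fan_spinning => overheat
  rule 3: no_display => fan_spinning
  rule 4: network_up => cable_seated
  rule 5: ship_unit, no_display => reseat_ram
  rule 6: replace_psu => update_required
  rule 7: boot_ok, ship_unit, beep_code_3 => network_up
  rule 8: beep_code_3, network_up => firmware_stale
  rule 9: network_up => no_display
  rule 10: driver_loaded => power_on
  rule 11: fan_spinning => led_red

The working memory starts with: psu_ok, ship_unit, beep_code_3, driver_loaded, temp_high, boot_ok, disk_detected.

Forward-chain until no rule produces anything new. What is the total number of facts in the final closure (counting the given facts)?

[1] rule 7 [boot_ok, ship_unit, beep_code_3 => network_up]; rule 10 [driver_loaded => power_on]. ⇒ new: network_up, power_on.
[2] rule 4 [network_up => cable_seated]; rule 8 [beep_code_3, network_up => firmware_stale]; rule 9 [network_up => no_display]. ⇒ new: cable_seated, firmware_stale, no_display.
[3] rule 3 [no_display => fan_spinning]; rule 5 [ship_unit, no_display => reseat_ram]. ⇒ new: fan_spinning, reseat_ram.
[4] rule 11 [fan_spinning => led_red]. ⇒ new: led_red.
[5] rule 1 [led_red, power_on => bios_posted]. ⇒ new: bios_posted.
Closure: {beep_code_3, bios_posted, boot_ok, cable_seated, disk_detected, driver_loaded, fan_spinning, firmware_stale, led_red, network_up, no_display, power_on, psu_ok, reseat_ram, ship_unit, temp_high} — 16 facts.

16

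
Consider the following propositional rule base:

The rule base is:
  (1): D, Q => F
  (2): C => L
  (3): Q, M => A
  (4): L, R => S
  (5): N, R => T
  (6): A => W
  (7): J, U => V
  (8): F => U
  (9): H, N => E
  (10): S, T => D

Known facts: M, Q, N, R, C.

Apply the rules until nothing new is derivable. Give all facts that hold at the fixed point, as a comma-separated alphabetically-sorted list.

A, C, D, F, L, M, N, Q, R, S, T, U, W

Round 1 fires (2), (3), (5), giving L, A, T.
Round 2 fires (4), (6), giving S, W.
Round 3 fires (10), giving D.
Round 4 fires (1), giving F.
Round 5 fires (8), giving U.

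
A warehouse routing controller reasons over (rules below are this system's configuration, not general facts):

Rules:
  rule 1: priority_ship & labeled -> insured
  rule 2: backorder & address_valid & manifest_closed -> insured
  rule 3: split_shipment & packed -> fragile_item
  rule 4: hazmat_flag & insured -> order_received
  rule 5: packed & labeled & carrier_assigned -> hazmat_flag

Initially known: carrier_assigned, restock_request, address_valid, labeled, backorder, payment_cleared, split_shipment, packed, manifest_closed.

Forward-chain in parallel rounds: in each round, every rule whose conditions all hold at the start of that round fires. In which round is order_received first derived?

Round 1 fires rule 2, rule 3, rule 5, giving insured, fragile_item, hazmat_flag.
Round 2 fires rule 4, giving order_received.
order_received first appears in round 2.

2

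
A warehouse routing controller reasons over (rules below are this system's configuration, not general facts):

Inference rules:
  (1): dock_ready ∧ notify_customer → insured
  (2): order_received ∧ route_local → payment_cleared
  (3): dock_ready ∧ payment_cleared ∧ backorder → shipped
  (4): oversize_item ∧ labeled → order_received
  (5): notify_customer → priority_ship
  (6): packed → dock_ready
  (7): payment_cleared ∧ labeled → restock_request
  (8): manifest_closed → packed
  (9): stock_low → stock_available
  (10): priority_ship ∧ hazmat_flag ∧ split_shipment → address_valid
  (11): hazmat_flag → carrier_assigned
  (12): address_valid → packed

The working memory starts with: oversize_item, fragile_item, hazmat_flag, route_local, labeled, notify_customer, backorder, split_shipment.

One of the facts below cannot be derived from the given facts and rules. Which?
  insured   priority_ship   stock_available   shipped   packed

Round 1: (4) [oversize_item ∧ labeled → order_received]; (5) [notify_customer → priority_ship]; (11) [hazmat_flag → carrier_assigned]. New: order_received, priority_ship, carrier_assigned.
Round 2: (2) [order_received ∧ route_local → payment_cleared]; (10) [priority_ship ∧ hazmat_flag ∧ split_shipment → address_valid]. New: payment_cleared, address_valid.
Round 3: (7) [payment_cleared ∧ labeled → restock_request]; (12) [address_valid → packed]. New: restock_request, packed.
Round 4: (6) [packed → dock_ready]. New: dock_ready.
Round 5: (1) [dock_ready ∧ notify_customer → insured]; (3) [dock_ready ∧ payment_cleared ∧ backorder → shipped]. New: insured, shipped.
Derived: packed (round 3), shipped (round 5), insured (round 5), priority_ship (round 1). stock_available never appears in any round.

stock_available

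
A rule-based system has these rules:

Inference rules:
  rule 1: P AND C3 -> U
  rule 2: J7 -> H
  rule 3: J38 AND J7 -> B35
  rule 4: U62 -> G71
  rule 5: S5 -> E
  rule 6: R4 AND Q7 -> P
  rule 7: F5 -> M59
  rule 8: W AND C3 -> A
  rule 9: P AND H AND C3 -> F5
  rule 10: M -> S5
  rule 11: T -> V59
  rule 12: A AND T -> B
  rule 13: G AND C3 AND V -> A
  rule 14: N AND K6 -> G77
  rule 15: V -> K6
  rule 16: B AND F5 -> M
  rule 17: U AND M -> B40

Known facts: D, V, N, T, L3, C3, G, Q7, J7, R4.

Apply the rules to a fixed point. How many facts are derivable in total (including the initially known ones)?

Round 1 — rule 2, rule 6, rule 11, rule 13, rule 15, derive H, P, V59, A, K6.
Round 2 — rule 1, rule 9, rule 12, rule 14, derive U, F5, B, G77.
Round 3 — rule 7, rule 16, derive M59, M.
Round 4 — rule 10, rule 17, derive S5, B40.
Round 5 — rule 5, derive E.
Closure: {A, B, B40, C3, D, E, F5, G, G77, H, J7, K6, L3, M, M59, N, P, Q7, R4, S5, T, U, V, V59} — 24 facts.

24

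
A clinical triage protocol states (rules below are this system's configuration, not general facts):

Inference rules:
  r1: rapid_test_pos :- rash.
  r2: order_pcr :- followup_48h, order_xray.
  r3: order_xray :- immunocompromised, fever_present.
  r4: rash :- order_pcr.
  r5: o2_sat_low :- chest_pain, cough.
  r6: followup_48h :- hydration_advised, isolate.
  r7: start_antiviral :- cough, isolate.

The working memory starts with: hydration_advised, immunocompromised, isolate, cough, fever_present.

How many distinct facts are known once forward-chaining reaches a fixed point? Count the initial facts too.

Round 1 fires r3, r6, r7, giving order_xray, followup_48h, start_antiviral.
Round 2 fires r2, giving order_pcr.
Round 3 fires r4, giving rash.
Round 4 fires r1, giving rapid_test_pos.
Closure: {cough, fever_present, followup_48h, hydration_advised, immunocompromised, isolate, order_pcr, order_xray, rapid_test_pos, rash, start_antiviral} — 11 facts.

11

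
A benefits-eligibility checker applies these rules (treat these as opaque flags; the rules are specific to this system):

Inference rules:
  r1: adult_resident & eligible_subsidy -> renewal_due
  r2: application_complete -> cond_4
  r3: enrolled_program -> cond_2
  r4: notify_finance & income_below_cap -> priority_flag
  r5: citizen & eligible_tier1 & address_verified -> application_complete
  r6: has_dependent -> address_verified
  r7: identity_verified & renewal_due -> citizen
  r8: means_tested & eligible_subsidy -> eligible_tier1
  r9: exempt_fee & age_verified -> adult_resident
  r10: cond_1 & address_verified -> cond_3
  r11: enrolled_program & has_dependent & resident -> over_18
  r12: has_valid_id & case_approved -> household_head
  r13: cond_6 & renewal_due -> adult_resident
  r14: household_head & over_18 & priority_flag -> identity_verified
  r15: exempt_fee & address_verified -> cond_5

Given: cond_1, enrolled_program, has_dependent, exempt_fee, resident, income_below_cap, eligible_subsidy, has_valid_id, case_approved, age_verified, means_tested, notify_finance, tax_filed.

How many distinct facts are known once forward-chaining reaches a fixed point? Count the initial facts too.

Round 1 fires r3, r4, r6, r8, r9, r11, r12, giving cond_2, priority_flag, address_verified, eligible_tier1, adult_resident, over_18, household_head.
Round 2 fires r1, r10, r14, r15, giving renewal_due, cond_3, identity_verified, cond_5.
Round 3 fires r7, giving citizen.
Round 4 fires r5, giving application_complete.
Round 5 fires r2, giving cond_4.
Closure: {address_verified, adult_resident, age_verified, application_complete, case_approved, citizen, cond_1, cond_2, cond_3, cond_4, cond_5, eligible_subsidy, eligible_tier1, enrolled_program, exempt_fee, has_dependent, has_valid_id, household_head, identity_verified, income_below_cap, means_tested, notify_finance, over_18, priority_flag, renewal_due, resident, tax_filed} — 27 facts.

27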